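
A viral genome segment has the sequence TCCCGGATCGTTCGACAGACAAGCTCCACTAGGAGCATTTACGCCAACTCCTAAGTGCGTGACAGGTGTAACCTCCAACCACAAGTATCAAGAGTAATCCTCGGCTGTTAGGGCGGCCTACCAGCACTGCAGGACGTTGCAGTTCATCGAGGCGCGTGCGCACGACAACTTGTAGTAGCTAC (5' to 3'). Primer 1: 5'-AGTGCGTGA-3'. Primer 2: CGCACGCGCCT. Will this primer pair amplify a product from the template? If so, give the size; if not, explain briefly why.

Yes — a 107 bp product.

Primer 1 (AGTGCGTGA) matches the top strand at positions 54–62; it acts as a forward primer.
Primer 2's reverse complement is AGGCGCGTGCG, matching the top strand at positions 150–160; it acts as a reverse primer.
The 3' ends face each other across positions 54–160, giving a 107 bp product.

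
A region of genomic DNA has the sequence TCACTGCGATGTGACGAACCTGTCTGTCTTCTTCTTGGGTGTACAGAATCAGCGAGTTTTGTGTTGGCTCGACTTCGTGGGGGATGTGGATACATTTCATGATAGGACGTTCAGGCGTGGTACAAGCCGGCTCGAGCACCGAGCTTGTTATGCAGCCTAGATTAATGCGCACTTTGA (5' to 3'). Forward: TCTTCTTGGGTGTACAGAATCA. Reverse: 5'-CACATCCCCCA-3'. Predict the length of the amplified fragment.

Forward primer TCTTCTTGGGTGTACAGAATCA is found on the top strand at positions 30–51.
Taking the reverse complement of CACATCCCCCA gives TGGGGGATGTG, found at positions 78–88 on the template; the primer anneals here to the top strand with its 3' end pointing upstream.
Product length = (reverse-primer end) − (forward-primer start) + 1 = 88 − 30 + 1 = 59 bp.

59 bp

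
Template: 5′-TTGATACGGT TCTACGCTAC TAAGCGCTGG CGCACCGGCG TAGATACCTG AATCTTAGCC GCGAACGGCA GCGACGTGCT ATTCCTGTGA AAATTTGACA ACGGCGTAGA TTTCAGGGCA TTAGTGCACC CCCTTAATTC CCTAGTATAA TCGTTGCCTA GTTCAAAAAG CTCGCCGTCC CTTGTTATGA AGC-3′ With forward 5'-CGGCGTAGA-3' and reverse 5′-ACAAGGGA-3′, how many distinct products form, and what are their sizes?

Two products: 150 bp, 84 bp

The forward primer CGGCGTAGA matches the top strand at positions 36–44, 102–110.
The reverse primer's reverse complement is TCCCTTGT, matching at positions 178–185.
Each forward site pairs with the reverse site to give a product ending at position 185: sizes 150, 84 bp.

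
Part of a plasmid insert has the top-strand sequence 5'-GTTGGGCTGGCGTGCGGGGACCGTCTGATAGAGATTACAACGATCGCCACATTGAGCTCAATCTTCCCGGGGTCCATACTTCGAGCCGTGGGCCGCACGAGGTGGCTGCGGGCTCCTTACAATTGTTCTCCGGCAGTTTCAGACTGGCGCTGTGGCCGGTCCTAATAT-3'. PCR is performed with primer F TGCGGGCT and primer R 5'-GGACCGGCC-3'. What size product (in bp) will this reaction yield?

56 bp

Scanning the template, TGCGGGCT occurs at positions 107–114; this primer anneals to the bottom strand there with its 3' end pointing downstream.
The reverse primer's reverse complement is GGCCGGTCC, which matches the template at positions 154–162.
Product length = (reverse-primer end) − (forward-primer start) + 1 = 162 − 107 + 1 = 56 bp.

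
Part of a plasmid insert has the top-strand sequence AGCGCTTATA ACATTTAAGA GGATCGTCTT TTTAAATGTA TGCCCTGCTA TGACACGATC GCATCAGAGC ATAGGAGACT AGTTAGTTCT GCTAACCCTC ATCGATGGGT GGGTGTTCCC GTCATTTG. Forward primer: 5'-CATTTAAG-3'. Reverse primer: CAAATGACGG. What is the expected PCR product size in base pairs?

The forward primer matches the template at positions 12–19.
The reverse primer's reverse complement is CCGTCATTTG, which matches the template at positions 119–128.
Product length = (reverse-primer end) − (forward-primer start) + 1 = 128 − 12 + 1 = 117 bp.

117 bp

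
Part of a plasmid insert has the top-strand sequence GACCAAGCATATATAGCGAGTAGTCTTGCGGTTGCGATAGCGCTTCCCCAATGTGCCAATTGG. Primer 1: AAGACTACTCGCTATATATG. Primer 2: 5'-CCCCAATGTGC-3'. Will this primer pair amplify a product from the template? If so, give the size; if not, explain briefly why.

No product — the primers' 3' ends point away from each other.

Primer 1 (AAGACTACTCGCTATATATG) has reverse complement CATATATAGCGAGTAGTCTT, which matches the top strand at positions 8–27; primer 1 anneals to the top strand there with its 3' end pointing upstream toward position 8.
Primer 2 (CCCCAATGTGC) matches the top strand directly at positions 46–56; it anneals to the bottom strand with its 3' end pointing downstream toward position 56.
The 3' ends diverge (primer 1 extends toward position 1, primer 2 toward position 63), so the primers never converge on a shared product.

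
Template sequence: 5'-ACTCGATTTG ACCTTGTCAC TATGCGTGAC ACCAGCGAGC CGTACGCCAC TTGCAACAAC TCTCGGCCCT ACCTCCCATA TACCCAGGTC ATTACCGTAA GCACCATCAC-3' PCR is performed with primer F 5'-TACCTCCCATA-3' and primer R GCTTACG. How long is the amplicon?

Scanning the template, TACCTCCCATA occurs at positions 70–80; this primer anneals to the bottom strand there with its 3' end pointing downstream.
Taking the reverse complement of GCTTACG gives CGTAAGC, found at positions 96–102 on the template; the primer anneals here to the top strand with its 3' end pointing upstream.
Product length = (reverse-primer end) − (forward-primer start) + 1 = 102 − 70 + 1 = 33 bp.

33 bp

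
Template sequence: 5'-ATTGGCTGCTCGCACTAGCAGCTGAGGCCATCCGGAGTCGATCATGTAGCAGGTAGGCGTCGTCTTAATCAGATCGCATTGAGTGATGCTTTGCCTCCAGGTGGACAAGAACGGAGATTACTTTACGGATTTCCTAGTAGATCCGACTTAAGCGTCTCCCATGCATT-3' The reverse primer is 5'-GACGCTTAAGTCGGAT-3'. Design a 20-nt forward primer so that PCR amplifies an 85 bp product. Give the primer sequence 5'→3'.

5'-GATCGCATTGAGTGATGCTT-3'

The reverse primer's reverse complement ATCCGACTTAAGCGTC matches the template at positions 141–156, so the product ends at position 156.
An 85 bp product then starts at position 156 − 85 + 1 = 72.
The forward primer is identical to the top strand there: GATCGCATTGAGTGATGCTT.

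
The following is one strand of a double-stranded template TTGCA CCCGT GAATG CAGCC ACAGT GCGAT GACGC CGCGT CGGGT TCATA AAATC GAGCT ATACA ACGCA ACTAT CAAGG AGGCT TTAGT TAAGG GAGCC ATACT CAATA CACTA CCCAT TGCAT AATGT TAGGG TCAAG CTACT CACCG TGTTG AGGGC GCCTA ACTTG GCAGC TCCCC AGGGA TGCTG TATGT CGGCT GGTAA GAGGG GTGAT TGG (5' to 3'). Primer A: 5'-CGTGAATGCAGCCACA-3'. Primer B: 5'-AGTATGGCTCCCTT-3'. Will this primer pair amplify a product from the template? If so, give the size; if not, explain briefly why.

Primer A (CGTGAATGCAGCCACA) matches the top strand at positions 8–23; it acts as a forward primer.
Primer B's reverse complement is AAGGGAGCCATACT, matching the top strand at positions 92–105; it acts as a reverse primer.
The 3' ends face each other across positions 8–105, giving a 98 bp product.

Yes — a 98 bp product.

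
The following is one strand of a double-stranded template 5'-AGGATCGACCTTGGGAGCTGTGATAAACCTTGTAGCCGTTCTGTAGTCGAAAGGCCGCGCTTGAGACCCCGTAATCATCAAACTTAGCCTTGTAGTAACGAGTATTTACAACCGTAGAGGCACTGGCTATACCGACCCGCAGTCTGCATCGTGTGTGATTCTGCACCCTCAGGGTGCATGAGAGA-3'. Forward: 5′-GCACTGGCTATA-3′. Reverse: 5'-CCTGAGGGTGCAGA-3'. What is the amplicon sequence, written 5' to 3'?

5'-GCACTGGCTATACCGACCCGCAGTCTGCATCGTGTGTGATTCTGCACCCTCAGG-3'

Forward primer GCACTGGCTATA is found on the top strand at positions 120–131.
Reverse complement of the reverse primer: TCTGCACCCTCAGG. This occurs on the top strand at positions 160–173.
The product is the template from position 120 through 173 (54 bp).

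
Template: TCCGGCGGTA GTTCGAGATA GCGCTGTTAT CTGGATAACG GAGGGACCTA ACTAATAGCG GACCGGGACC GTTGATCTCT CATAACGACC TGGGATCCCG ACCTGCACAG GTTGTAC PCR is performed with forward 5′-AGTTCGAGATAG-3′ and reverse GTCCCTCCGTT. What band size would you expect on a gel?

The forward primer matches the template at positions 10–21.
Taking the reverse complement of GTCCCTCCGTT gives AACGGAGGGAC, found at positions 37–47 on the template; the primer anneals here to the top strand with its 3' end pointing upstream.
Amplicon spans positions 10–47: 38 bp.

38 bp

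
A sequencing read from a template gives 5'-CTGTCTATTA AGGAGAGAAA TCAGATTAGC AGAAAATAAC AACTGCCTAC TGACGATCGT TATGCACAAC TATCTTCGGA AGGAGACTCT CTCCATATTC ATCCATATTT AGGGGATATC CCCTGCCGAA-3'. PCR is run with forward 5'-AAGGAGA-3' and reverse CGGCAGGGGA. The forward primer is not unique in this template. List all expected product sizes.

The forward primer AAGGAGA matches the top strand at positions 10–16, 80–86.
The reverse primer's reverse complement is TCCCCTGCCG, matching at positions 119–128.
Each forward site pairs with the reverse site to give a product ending at position 128: sizes 119, 49 bp.

119 bp, 49 bp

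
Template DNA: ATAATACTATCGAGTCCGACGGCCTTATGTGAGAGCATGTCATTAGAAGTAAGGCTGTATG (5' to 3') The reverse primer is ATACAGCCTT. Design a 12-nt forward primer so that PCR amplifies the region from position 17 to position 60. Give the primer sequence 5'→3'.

The reverse primer's reverse complement AAGGCTGTAT matches the template at positions 51–60; the product starts at position 17.
The forward primer is identical to the top strand over positions 17–28: CGACGGCCTTAT.

5'-CGACGGCCTTAT-3'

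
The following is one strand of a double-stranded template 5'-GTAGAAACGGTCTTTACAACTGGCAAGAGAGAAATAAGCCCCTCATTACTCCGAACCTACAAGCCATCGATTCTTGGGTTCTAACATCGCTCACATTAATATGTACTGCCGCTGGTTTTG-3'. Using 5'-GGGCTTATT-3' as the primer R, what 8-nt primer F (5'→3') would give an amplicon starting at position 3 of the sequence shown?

5'-AGAAACGG-3'

The reverse primer's reverse complement AATAAGCCC matches the template at positions 33–41; the product starts at position 3.
The forward primer is identical to the top strand over positions 3–10: AGAAACGG.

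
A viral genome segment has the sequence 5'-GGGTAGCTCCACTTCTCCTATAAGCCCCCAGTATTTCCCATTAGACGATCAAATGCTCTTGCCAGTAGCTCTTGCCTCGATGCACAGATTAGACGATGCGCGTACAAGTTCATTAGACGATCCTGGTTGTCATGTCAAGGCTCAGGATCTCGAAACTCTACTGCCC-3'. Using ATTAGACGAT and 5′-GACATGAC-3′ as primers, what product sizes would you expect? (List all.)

The forward primer ATTAGACGAT matches the top strand at positions 40–49, 88–97, 112–121.
The reverse primer's reverse complement is GTCATGTC, matching at positions 129–136.
Each forward site pairs with the reverse site to give a product ending at position 136: sizes 97, 49, 25 bp.

97 bp, 49 bp, 25 bp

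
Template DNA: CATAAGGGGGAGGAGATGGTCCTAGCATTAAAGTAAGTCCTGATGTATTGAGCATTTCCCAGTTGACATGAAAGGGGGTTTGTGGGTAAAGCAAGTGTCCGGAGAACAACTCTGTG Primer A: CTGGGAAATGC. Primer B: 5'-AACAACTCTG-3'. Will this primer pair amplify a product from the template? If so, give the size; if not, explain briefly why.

Primer A (CTGGGAAATGC) has reverse complement GCATTTCCCAG, which matches the top strand at positions 52–62; primer A anneals to the top strand there with its 3' end pointing upstream toward position 52.
Primer B (AACAACTCTG) matches the top strand directly at positions 105–114; it anneals to the bottom strand with its 3' end pointing downstream toward position 114.
The 3' ends diverge (primer A extends toward position 1, primer B toward position 116), so the primers never converge on a shared product.

No product — the primers' 3' ends point away from each other.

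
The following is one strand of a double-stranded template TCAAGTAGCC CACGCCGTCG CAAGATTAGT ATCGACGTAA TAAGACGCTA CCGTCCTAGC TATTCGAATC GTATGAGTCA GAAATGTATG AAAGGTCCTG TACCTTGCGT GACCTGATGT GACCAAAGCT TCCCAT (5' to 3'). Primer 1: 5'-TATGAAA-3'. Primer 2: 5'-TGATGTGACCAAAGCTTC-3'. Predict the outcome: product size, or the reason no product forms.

No product — both primers anneal to the same strand and extend in the same direction.

Primer 1 (TATGAAA) matches the top strand at positions 87–93 (3' end points downstream).
Primer 2 (TGATGTGACCAAAGCTTC) also matches the top strand directly, at positions 115–132 — its reverse complement GAAGCTTTGGTCACATCA is not present.
Both primers anneal to the bottom strand with 3' ends pointing the same way, so neither can prime synthesis back toward the other.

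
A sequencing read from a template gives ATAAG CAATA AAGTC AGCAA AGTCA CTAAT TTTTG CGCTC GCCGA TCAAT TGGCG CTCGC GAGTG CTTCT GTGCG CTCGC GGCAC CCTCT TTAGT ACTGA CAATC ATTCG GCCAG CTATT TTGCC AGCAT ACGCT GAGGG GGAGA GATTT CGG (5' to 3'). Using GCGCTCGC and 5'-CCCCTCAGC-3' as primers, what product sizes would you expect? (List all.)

107 bp, 89 bp, 69 bp

The forward primer GCGCTCGC matches the top strand at positions 35–42, 53–60, 73–80.
The reverse primer's reverse complement is GCTGAGGGG, matching at positions 133–141.
Each forward site pairs with the reverse site to give a product ending at position 141: sizes 107, 89, 69 bp.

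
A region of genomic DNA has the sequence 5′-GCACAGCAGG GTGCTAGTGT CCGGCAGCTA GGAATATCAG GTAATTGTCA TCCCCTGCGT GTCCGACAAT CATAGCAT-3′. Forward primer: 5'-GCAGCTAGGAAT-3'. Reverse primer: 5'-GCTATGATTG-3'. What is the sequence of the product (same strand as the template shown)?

The forward primer matches the template at positions 24–35.
Taking the reverse complement of GCTATGATTG gives CAATCATAGC, found at positions 67–76 on the template; the primer anneals here to the top strand with its 3' end pointing upstream.
The product is the template from position 24 through 76 (53 bp).

5'-GCAGCTAGGAATATCAGGTAATTGTCATCCCCTGCGTGTCCGACAATCATAGC-3'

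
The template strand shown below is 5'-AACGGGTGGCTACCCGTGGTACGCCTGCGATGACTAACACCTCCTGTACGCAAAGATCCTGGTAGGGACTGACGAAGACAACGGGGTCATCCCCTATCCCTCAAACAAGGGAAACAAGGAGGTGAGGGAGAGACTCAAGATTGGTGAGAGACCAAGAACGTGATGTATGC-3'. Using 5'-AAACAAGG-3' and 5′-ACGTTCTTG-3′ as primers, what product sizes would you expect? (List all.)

The forward primer AAACAAGG matches the top strand at positions 103–110, 112–119.
The reverse primer's reverse complement is CAAGAACGT, matching at positions 153–161.
Each forward site pairs with the reverse site to give a product ending at position 161: sizes 59, 50 bp.

59 bp, 50 bp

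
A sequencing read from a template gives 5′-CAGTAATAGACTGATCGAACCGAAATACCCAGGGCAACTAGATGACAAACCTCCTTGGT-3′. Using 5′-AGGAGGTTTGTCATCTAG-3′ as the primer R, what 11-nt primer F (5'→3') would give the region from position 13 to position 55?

5'-GATCGAACCGA-3'

The reverse primer's reverse complement CTAGATGACAAACCTCCT matches the template at positions 38–55; the product starts at position 13.
The forward primer is identical to the top strand over positions 13–23: GATCGAACCGA.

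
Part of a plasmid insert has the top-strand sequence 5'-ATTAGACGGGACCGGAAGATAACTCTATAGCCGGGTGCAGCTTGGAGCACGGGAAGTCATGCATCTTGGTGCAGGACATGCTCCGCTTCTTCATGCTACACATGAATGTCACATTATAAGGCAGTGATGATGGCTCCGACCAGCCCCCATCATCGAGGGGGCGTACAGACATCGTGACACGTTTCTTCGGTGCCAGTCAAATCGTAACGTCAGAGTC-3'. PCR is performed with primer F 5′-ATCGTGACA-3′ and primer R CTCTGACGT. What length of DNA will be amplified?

The forward primer matches the template at positions 171–179.
Taking the reverse complement of CTCTGACGT gives ACGTCAGAG, found at positions 207–215 on the template; the primer anneals here to the top strand with its 3' end pointing upstream.
Product length = (reverse-primer end) − (forward-primer start) + 1 = 215 − 171 + 1 = 45 bp.

45 bp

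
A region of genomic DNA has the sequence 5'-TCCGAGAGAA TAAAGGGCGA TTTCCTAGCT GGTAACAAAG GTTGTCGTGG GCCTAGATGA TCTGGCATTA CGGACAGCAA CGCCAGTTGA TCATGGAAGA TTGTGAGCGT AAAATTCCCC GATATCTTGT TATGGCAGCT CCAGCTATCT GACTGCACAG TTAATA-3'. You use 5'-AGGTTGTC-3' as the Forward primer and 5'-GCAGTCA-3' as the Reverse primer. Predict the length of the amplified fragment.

The forward primer matches the template at positions 39–46.
The reverse primer's reverse complement is TGACTGC, which matches the template at positions 150–156.
Product length = (reverse-primer end) − (forward-primer start) + 1 = 156 − 39 + 1 = 118 bp.

118 bp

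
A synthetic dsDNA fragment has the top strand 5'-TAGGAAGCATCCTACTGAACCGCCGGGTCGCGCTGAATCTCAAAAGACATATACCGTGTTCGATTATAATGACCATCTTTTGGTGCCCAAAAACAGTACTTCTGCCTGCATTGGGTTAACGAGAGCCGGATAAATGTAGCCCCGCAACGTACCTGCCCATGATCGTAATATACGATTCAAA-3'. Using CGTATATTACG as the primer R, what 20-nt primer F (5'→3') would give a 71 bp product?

5'-GCCTGCATTGGGTTAACGAG-3'

The reverse primer's reverse complement CGTAATATACG matches the template at positions 164–174, so the product ends at position 174.
A 71 bp product then starts at position 174 − 71 + 1 = 104.
The forward primer is identical to the top strand there: GCCTGCATTGGGTTAACGAG.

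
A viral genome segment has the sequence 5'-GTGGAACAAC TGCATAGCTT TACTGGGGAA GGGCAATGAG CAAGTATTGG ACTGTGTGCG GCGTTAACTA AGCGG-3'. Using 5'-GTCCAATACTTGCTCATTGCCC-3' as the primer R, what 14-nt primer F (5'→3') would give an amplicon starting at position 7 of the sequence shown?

5'-CAACTGCATAGCTT-3'

The reverse primer's reverse complement GGGCAATGAGCAAGTATTGGAC matches the template at positions 31–52; the product starts at position 7.
The forward primer is identical to the top strand over positions 7–20: CAACTGCATAGCTT.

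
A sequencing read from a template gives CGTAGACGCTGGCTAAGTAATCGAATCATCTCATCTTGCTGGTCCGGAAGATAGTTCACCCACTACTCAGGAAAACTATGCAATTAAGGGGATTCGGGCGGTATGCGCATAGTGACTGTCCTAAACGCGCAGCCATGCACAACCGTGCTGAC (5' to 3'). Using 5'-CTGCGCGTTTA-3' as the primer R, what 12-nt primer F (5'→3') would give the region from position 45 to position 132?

5'-CGGAAGATAGTT-3'

The reverse primer's reverse complement TAAACGCGCAG matches the template at positions 122–132; the product starts at position 45.
The forward primer is identical to the top strand over positions 45–56: CGGAAGATAGTT.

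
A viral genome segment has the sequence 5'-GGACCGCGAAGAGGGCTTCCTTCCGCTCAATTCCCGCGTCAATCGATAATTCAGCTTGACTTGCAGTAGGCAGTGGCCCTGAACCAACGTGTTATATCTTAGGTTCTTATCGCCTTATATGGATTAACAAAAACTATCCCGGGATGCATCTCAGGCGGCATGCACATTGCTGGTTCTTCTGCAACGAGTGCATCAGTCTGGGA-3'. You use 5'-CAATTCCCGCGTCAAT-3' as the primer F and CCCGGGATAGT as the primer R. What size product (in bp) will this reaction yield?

The forward primer matches the template at positions 28–43.
The reverse primer's reverse complement is ACTATCCCGGG, which matches the template at positions 133–143.
Amplicon spans positions 28–143: 116 bp.

116 bp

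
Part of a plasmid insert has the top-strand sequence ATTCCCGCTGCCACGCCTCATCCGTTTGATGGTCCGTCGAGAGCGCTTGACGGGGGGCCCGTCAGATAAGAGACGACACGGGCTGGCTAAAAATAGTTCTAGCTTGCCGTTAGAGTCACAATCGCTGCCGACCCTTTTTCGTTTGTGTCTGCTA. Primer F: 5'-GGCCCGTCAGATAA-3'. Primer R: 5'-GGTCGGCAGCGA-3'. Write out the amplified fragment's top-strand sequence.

5'-GGCCCGTCAGATAAGAGACGACACGGGCTGGCTAAAAATAGTTCTAGCTTGCCGTTAGAGTCACAATCGCTGCCGACC-3'

Scanning the template, GGCCCGTCAGATAA occurs at positions 56–69; this primer anneals to the bottom strand there with its 3' end pointing downstream.
The reverse primer's reverse complement is TCGCTGCCGACC, which matches the template at positions 122–133.
The product is the template from position 56 through 133 (78 bp).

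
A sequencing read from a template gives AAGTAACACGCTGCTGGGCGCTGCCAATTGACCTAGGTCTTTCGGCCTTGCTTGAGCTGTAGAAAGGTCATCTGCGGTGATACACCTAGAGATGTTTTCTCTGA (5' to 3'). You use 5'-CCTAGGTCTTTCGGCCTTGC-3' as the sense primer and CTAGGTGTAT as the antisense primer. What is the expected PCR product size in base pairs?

Forward primer CCTAGGTCTTTCGGCCTTGC is found on the top strand at positions 32–51.
Reverse complement of the reverse primer: ATACACCTAG. This occurs on the top strand at positions 80–89.
The product runs from position 32 to position 89, so its length is 89 − 32 + 1 = 58 bp.

58 bp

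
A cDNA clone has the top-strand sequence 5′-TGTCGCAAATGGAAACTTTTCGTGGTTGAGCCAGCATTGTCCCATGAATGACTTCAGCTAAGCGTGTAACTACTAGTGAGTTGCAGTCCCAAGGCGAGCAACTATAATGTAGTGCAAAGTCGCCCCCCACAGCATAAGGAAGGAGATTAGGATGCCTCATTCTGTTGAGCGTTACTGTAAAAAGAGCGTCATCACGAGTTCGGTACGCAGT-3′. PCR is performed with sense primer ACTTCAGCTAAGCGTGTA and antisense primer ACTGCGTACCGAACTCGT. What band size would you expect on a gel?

Forward primer ACTTCAGCTAAGCGTGTA is found on the top strand at positions 51–68.
The reverse primer's reverse complement is ACGAGTTCGGTACGCAGT, which matches the template at positions 194–211.
The product runs from position 51 to position 211, so its length is 211 − 51 + 1 = 161 bp.

161 bp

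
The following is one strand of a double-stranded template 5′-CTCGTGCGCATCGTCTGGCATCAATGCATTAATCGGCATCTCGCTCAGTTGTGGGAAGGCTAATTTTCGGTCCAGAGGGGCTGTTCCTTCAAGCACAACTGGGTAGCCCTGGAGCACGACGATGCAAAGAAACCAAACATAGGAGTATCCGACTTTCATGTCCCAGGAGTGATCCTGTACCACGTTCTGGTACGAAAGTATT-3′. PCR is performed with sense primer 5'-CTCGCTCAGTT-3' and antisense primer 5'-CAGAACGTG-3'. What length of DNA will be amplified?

Forward primer CTCGCTCAGTT is found on the top strand at positions 40–50.
Taking the reverse complement of CAGAACGTG gives CACGTTCTG, found at positions 181–189 on the template; the primer anneals here to the top strand with its 3' end pointing upstream.
Product length = (reverse-primer end) − (forward-primer start) + 1 = 189 − 40 + 1 = 150 bp.

150 bp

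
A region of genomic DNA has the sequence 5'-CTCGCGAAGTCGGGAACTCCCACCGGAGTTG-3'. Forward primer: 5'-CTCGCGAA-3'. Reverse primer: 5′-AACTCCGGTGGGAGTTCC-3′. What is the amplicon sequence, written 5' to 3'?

The forward primer matches the template at positions 1–8.
Taking the reverse complement of AACTCCGGTGGGAGTTCC gives GGAACTCCCACCGGAGTT, found at positions 13–30 on the template; the primer anneals here to the top strand with its 3' end pointing upstream.
The product is the template from position 1 through 30 (30 bp).

5'-CTCGCGAAGTCGGGAACTCCCACCGGAGTT-3'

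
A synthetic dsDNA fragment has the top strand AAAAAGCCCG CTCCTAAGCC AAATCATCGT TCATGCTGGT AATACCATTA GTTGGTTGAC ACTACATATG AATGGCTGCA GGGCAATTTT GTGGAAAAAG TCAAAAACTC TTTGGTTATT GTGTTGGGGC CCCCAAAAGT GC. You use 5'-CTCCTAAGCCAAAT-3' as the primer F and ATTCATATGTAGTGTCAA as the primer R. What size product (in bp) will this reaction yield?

Scanning the template, CTCCTAAGCCAAAT occurs at positions 11–24; this primer anneals to the bottom strand there with its 3' end pointing downstream.
Reverse complement of the reverse primer: TTGACACTACATATGAAT. This occurs on the top strand at positions 56–73.
Product length = (reverse-primer end) − (forward-primer start) + 1 = 73 − 11 + 1 = 63 bp.

63 bp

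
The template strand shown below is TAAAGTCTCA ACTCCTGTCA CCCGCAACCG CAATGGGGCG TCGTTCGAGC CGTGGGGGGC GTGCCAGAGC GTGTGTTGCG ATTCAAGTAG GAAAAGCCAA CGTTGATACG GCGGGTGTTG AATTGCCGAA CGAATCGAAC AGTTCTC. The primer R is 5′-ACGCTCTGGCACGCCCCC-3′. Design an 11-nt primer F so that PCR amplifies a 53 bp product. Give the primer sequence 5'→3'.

5'-ACCCGCAACCG-3'

The reverse primer's reverse complement GGGGGCGTGCCAGAGCGT matches the template at positions 55–72, so the product ends at position 72.
A 53 bp product then starts at position 72 − 53 + 1 = 20.
The forward primer is identical to the top strand there: ACCCGCAACCG.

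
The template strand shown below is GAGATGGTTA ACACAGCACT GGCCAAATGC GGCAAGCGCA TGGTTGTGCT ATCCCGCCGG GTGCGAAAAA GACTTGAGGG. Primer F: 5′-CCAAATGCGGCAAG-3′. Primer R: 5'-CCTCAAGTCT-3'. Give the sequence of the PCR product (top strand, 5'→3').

The forward primer matches the template at positions 23–36.
The reverse primer's reverse complement is AGACTTGAGG, which matches the template at positions 70–79.
The product is the template from position 23 through 79 (57 bp).

5'-CCAAATGCGGCAAGCGCATGGTTGTGCTATCCCGCCGGGTGCGAAAAAGACTTGAGG-3'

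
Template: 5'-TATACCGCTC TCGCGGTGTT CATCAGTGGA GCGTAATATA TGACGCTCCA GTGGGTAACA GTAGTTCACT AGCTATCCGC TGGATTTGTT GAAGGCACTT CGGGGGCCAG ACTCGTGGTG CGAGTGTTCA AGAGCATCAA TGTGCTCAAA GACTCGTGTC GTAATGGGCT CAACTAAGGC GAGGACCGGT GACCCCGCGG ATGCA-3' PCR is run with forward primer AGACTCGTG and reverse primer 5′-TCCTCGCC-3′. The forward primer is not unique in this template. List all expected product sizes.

The forward primer AGACTCGTG matches the top strand at positions 109–117, 150–158.
The reverse primer's reverse complement is GGCGAGGA, matching at positions 178–185.
Each forward site pairs with the reverse site to give a product ending at position 185: sizes 77, 36 bp.

77 bp, 36 bp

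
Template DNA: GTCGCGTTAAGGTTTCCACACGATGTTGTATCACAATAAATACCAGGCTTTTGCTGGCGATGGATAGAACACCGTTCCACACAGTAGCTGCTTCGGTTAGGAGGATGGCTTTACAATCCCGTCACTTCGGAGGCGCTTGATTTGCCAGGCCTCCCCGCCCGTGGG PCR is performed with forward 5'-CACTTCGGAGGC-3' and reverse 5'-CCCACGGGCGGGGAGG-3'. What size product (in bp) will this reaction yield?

Forward primer CACTTCGGAGGC is found on the top strand at positions 123–134.
Taking the reverse complement of CCCACGGGCGGGGAGG gives CCTCCCCGCCCGTGGG, found at positions 150–165 on the template; the primer anneals here to the top strand with its 3' end pointing upstream.
The product runs from position 123 to position 165, so its length is 165 − 123 + 1 = 43 bp.

43 bp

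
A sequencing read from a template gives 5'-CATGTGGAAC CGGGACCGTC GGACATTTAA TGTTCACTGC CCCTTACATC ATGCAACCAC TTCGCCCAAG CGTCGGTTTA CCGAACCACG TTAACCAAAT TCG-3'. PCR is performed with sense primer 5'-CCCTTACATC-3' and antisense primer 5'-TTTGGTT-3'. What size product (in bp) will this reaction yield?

59 bp

Forward primer CCCTTACATC is found on the top strand at positions 41–50.
Taking the reverse complement of TTTGGTT gives AACCAAA, found at positions 93–99 on the template; the primer anneals here to the top strand with its 3' end pointing upstream.
Product length = (reverse-primer end) − (forward-primer start) + 1 = 99 − 41 + 1 = 59 bp.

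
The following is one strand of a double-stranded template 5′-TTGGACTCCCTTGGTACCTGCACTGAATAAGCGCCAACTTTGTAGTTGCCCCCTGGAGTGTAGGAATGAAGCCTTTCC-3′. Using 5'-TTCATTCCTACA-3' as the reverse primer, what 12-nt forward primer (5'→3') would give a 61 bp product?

5'-CTTGGTACCTGC-3'

The reverse primer's reverse complement TGTAGGAATGAA matches the template at positions 59–70, so the product ends at position 70.
A 61 bp product then starts at position 70 − 61 + 1 = 10.
The forward primer is identical to the top strand there: CTTGGTACCTGC.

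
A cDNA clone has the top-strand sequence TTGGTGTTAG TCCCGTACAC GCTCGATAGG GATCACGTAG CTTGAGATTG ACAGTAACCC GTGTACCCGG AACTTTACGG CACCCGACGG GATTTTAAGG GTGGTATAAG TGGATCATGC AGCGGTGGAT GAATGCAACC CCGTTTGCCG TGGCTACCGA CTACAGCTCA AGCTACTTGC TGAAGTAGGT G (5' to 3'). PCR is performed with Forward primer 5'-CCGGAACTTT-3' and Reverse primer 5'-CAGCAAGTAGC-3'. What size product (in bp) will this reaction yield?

116 bp

The forward primer matches the template at positions 67–76.
Taking the reverse complement of CAGCAAGTAGC gives GCTACTTGCTG, found at positions 172–182 on the template; the primer anneals here to the top strand with its 3' end pointing upstream.
The product runs from position 67 to position 182, so its length is 182 − 67 + 1 = 116 bp.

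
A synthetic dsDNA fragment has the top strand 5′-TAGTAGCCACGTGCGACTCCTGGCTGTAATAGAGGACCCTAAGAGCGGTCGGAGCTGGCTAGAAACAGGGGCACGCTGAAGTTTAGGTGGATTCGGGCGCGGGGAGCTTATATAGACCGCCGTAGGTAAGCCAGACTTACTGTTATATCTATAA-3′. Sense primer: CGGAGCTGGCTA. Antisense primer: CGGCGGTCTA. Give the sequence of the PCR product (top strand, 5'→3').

5'-CGGAGCTGGCTAGAAACAGGGGCACGCTGAAGTTTAGGTGGATTCGGGCGCGGGGAGCTTATATAGACCGCCG-3'

Forward primer CGGAGCTGGCTA is found on the top strand at positions 50–61.
Reverse complement of the reverse primer: TAGACCGCCG. This occurs on the top strand at positions 113–122.
The product is the template from position 50 through 122 (73 bp).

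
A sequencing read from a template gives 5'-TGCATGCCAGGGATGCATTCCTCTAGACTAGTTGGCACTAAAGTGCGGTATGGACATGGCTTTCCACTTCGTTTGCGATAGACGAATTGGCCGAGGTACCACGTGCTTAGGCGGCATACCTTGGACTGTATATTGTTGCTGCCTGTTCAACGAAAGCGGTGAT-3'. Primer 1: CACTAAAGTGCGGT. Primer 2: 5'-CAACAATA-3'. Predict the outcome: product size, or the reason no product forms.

Primer 1 (CACTAAAGTGCGGT) matches the top strand at positions 36–49; it acts as a forward primer.
Primer 2's reverse complement is TATTGTTG, matching the top strand at positions 131–138; it acts as a reverse primer.
The 3' ends face each other across positions 36–138, giving a 103 bp product.

Yes — a 103 bp product.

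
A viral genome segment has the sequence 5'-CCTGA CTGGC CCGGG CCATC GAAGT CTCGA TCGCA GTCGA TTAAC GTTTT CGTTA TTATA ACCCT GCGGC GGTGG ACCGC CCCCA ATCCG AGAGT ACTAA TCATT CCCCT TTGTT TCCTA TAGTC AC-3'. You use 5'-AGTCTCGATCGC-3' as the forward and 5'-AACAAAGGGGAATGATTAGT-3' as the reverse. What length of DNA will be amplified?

The forward primer matches the template at positions 23–34.
The reverse primer's reverse complement is ACTAATCATTCCCCTTTGTT, which matches the template at positions 96–115.
Amplicon spans positions 23–115: 93 bp.

93 bp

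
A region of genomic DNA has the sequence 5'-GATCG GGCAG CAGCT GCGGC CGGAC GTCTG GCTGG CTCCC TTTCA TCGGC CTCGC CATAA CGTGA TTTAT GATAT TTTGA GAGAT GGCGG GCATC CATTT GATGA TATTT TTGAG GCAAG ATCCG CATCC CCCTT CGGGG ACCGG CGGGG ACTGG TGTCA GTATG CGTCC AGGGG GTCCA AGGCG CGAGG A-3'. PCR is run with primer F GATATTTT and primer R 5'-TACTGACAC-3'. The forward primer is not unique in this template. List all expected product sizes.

93 bp, 60 bp

The forward primer GATATTTT matches the top strand at positions 71–78, 104–111.
The reverse primer's reverse complement is GTGTCAGTA, matching at positions 155–163.
Each forward site pairs with the reverse site to give a product ending at position 163: sizes 93, 60 bp.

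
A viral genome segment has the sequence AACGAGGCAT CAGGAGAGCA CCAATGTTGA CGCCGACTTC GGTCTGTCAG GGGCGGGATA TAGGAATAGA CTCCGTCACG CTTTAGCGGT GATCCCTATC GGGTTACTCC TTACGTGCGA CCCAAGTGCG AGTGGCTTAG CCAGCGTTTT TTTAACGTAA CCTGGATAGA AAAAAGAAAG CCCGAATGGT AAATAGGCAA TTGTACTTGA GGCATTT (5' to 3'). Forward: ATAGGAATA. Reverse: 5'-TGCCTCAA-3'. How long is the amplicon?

155 bp

The forward primer matches the template at positions 60–68.
Reverse complement of the reverse primer: TTGAGGCA. This occurs on the top strand at positions 207–214.
Amplicon spans positions 60–214: 155 bp.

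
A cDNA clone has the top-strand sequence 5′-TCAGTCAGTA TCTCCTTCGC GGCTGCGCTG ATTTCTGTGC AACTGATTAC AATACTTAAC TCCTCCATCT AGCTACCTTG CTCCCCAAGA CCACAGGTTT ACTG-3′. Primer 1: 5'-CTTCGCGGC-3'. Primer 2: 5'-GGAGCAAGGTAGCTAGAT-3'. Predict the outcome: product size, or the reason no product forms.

Yes — a 70 bp product.

Primer 1 (CTTCGCGGC) matches the top strand at positions 15–23; it acts as a forward primer.
Primer 2's reverse complement is ATCTAGCTACCTTGCTCC, matching the top strand at positions 67–84; it acts as a reverse primer.
The 3' ends face each other across positions 15–84, giving a 70 bp product.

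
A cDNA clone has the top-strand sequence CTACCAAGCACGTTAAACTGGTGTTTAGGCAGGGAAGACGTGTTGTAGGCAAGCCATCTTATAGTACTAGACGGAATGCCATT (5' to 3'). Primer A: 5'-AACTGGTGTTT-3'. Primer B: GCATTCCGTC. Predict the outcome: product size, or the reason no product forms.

Primer A (AACTGGTGTTT) matches the top strand at positions 16–26; it acts as a forward primer.
Primer B's reverse complement is GACGGAATGC, matching the top strand at positions 70–79; it acts as a reverse primer.
The 3' ends face each other across positions 16–79, giving a 64 bp product.

Yes — a 64 bp product.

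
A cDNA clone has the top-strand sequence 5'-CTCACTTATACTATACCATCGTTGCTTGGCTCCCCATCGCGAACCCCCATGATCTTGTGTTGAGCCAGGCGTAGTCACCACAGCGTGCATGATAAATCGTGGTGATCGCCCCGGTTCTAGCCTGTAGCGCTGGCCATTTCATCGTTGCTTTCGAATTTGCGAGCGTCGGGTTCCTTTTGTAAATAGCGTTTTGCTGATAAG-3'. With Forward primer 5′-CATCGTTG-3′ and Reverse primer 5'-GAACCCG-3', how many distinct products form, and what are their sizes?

The forward primer CATCGTTG matches the top strand at positions 17–24, 140–147.
The reverse primer's reverse complement is CGGGTTC, matching at positions 167–173.
Each forward site pairs with the reverse site to give a product ending at position 173: sizes 157, 34 bp.

Two products: 157 bp, 34 bp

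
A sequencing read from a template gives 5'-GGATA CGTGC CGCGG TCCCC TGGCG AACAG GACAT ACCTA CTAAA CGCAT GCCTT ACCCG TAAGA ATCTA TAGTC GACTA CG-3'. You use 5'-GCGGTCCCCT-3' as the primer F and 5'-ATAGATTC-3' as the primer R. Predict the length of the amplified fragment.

Forward primer GCGGTCCCCT is found on the top strand at positions 12–21.
Taking the reverse complement of ATAGATTC gives GAATCTAT, found at positions 64–71 on the template; the primer anneals here to the top strand with its 3' end pointing upstream.
Product length = (reverse-primer end) − (forward-primer start) + 1 = 71 − 12 + 1 = 60 bp.

60 bp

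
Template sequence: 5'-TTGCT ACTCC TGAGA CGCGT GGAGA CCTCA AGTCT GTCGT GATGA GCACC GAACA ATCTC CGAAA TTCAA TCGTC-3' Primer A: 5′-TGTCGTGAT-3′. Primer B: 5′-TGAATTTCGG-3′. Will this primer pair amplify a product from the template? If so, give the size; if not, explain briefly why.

Primer A (TGTCGTGAT) matches the top strand at positions 35–43; it acts as a forward primer.
Primer B's reverse complement is CCGAAATTCA, matching the top strand at positions 60–69; it acts as a reverse primer.
The 3' ends face each other across positions 35–69, giving a 35 bp product.

Yes — a 35 bp product.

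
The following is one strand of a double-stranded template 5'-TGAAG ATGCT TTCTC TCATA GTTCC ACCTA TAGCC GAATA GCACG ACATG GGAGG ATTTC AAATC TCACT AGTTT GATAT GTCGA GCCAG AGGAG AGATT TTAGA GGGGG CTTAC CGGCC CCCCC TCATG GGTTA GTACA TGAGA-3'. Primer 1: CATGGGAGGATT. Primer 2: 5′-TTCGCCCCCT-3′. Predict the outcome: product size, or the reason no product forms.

Primer 2 (TTCGCCCCCT) does not match the top strand, and its reverse complement AGGGGGCGAA does not match either.
With no annealing site for primer 2, no amplification occurs.

No product — primer 2 has no binding site in the template.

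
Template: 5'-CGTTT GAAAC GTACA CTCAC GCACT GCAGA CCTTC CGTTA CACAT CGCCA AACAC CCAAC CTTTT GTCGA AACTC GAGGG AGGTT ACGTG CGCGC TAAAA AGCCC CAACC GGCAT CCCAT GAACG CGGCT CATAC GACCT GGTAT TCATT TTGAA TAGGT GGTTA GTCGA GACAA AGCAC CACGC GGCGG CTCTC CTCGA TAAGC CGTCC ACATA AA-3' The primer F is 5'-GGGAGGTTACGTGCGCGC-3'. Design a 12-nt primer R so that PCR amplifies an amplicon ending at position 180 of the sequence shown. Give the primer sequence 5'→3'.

The forward primer binds at positions 78–95; the product's 3' end on the top strand is position 180.
The reverse primer anneals to the top strand over positions 169–180, i.e. to GAGACAAAGCAC.
Its sequence written 5'→3' is the reverse complement: GTGCTTTGTCTC.

5'-GTGCTTTGTCTC-3'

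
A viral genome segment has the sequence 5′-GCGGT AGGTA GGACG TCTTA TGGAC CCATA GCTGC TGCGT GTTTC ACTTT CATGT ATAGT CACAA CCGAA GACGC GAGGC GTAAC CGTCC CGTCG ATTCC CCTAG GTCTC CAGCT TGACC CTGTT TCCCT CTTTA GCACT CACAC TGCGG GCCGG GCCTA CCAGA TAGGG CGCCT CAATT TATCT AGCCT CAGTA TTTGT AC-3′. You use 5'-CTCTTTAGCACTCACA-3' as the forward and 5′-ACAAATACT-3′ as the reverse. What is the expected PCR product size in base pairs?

72 bp

Forward primer CTCTTTAGCACTCACA is found on the top strand at positions 129–144.
Taking the reverse complement of ACAAATACT gives AGTATTTGT, found at positions 192–200 on the template; the primer anneals here to the top strand with its 3' end pointing upstream.
The product runs from position 129 to position 200, so its length is 200 − 129 + 1 = 72 bp.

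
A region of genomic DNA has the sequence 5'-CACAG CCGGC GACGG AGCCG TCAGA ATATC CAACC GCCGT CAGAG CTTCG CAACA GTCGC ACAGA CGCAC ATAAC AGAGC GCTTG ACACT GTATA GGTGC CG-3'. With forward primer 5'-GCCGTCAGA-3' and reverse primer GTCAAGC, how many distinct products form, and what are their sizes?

The forward primer GCCGTCAGA matches the top strand at positions 17–25, 36–44.
The reverse primer's reverse complement is GCTTGAC, matching at positions 81–87.
Each forward site pairs with the reverse site to give a product ending at position 87: sizes 71, 52 bp.

Two products: 71 bp, 52 bp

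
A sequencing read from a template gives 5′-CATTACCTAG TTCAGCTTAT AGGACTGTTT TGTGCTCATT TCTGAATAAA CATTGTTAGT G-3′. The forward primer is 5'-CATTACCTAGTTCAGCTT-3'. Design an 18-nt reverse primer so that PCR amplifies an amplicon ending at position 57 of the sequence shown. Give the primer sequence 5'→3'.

The forward primer binds at positions 1–18; the product's 3' end on the top strand is position 57.
The reverse primer anneals to the top strand over positions 40–57, i.e. to TTCTGAATAAACATTGTT.
Its sequence written 5'→3' is the reverse complement: AACAATGTTTATTCAGAA.

5'-AACAATGTTTATTCAGAA-3'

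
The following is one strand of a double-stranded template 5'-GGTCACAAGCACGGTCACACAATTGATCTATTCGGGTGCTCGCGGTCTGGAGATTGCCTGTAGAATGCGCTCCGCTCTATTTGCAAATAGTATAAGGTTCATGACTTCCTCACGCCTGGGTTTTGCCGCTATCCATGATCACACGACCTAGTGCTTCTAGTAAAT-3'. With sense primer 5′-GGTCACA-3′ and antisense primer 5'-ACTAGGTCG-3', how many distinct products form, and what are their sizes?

The forward primer GGTCACA matches the top strand at positions 1–7, 13–19.
The reverse primer's reverse complement is CGACCTAGT, matching at positions 144–152.
Each forward site pairs with the reverse site to give a product ending at position 152: sizes 152, 140 bp.

Two products: 152 bp, 140 bp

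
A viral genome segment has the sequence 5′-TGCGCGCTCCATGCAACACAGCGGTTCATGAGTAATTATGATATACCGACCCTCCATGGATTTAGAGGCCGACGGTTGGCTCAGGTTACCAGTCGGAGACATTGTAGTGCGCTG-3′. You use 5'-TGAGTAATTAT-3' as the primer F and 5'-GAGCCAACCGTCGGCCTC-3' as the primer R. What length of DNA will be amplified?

The forward primer matches the template at positions 29–39.
Taking the reverse complement of GAGCCAACCGTCGGCCTC gives GAGGCCGACGGTTGGCTC, found at positions 65–82 on the template; the primer anneals here to the top strand with its 3' end pointing upstream.
The product runs from position 29 to position 82, so its length is 82 − 29 + 1 = 54 bp.

54 bp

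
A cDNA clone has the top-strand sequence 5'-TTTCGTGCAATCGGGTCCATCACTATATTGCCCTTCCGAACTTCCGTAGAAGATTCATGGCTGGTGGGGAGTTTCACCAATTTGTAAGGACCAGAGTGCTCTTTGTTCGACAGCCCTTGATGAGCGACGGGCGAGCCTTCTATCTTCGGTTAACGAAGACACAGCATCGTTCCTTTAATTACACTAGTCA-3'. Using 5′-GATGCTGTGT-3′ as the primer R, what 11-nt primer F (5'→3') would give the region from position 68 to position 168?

The reverse primer's reverse complement ACACAGCATC matches the template at positions 159–168; the product starts at position 68.
The forward primer is identical to the top strand over positions 68–78: GGAGTTTCACC.

5'-GGAGTTTCACC-3'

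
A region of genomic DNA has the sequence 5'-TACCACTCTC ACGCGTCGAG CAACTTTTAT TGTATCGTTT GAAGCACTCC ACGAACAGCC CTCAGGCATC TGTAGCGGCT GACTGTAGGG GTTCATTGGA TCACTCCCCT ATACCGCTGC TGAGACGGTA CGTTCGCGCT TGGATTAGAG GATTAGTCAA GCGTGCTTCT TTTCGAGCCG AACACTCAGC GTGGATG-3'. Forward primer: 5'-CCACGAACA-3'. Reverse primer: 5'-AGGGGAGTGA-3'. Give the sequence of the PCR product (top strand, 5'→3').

The forward primer matches the template at positions 49–57.
Taking the reverse complement of AGGGGAGTGA gives TCACTCCCCT, found at positions 101–110 on the template; the primer anneals here to the top strand with its 3' end pointing upstream.
The product is the template from position 49 through 110 (62 bp).

5'-CCACGAACAGCCCTCAGGCATCTGTAGCGGCTGACTGTAGGGGTTCATTGGATCACTCCCCT-3'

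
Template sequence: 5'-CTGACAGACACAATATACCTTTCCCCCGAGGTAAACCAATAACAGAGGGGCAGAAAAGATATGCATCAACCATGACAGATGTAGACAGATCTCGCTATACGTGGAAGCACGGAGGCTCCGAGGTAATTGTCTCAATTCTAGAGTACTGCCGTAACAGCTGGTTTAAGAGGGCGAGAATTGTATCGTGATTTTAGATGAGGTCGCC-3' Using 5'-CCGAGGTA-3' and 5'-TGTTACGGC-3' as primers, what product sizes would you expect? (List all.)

131 bp, 39 bp

The forward primer CCGAGGTA matches the top strand at positions 26–33, 118–125.
The reverse primer's reverse complement is GCCGTAACA, matching at positions 148–156.
Each forward site pairs with the reverse site to give a product ending at position 156: sizes 131, 39 bp.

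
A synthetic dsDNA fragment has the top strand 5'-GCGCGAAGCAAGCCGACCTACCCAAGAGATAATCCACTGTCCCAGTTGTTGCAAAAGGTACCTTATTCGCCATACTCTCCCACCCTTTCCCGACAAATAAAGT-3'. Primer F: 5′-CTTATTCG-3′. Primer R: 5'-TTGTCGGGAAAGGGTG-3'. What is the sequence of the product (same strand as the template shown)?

The forward primer matches the template at positions 62–69.
The reverse primer's reverse complement is CACCCTTTCCCGACAA, which matches the template at positions 81–96.
The product is the template from position 62 through 96 (35 bp).

5'-CTTATTCGCCATACTCTCCCACCCTTTCCCGACAA-3'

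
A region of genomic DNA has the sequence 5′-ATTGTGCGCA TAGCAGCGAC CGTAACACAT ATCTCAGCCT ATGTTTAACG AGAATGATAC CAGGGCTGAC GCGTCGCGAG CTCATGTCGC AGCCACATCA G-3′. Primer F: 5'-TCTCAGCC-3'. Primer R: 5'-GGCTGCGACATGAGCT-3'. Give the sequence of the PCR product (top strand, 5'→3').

5'-TCTCAGCCTATGTTTAACGAGAATGATACCAGGGCTGACGCGTCGCGAGCTCATGTCGCAGCC-3'

Scanning the template, TCTCAGCC occurs at positions 32–39; this primer anneals to the bottom strand there with its 3' end pointing downstream.
The reverse primer's reverse complement is AGCTCATGTCGCAGCC, which matches the template at positions 79–94.
The product is the template from position 32 through 94 (63 bp).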